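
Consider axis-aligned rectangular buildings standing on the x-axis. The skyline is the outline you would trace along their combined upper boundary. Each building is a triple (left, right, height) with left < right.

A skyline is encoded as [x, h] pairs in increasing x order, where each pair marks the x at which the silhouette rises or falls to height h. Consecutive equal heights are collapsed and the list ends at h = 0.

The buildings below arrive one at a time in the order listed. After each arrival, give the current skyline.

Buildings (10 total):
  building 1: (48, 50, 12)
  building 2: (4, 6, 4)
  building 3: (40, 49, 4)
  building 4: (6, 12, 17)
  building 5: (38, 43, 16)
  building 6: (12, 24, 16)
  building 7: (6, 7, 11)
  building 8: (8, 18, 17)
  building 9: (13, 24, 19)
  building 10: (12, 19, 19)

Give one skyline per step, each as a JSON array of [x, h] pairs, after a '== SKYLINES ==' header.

== SKYLINES ==
[[48,12],[50,0]]
[[4,4],[6,0],[48,12],[50,0]]
[[4,4],[6,0],[40,4],[48,12],[50,0]]
[[4,4],[6,17],[12,0],[40,4],[48,12],[50,0]]
[[4,4],[6,17],[12,0],[38,16],[43,4],[48,12],[50,0]]
[[4,4],[6,17],[12,16],[24,0],[38,16],[43,4],[48,12],[50,0]]
[[4,4],[6,17],[12,16],[24,0],[38,16],[43,4],[48,12],[50,0]]
[[4,4],[6,17],[18,16],[24,0],[38,16],[43,4],[48,12],[50,0]]
[[4,4],[6,17],[13,19],[24,0],[38,16],[43,4],[48,12],[50,0]]
[[4,4],[6,17],[12,19],[24,0],[38,16],[43,4],[48,12],[50,0]]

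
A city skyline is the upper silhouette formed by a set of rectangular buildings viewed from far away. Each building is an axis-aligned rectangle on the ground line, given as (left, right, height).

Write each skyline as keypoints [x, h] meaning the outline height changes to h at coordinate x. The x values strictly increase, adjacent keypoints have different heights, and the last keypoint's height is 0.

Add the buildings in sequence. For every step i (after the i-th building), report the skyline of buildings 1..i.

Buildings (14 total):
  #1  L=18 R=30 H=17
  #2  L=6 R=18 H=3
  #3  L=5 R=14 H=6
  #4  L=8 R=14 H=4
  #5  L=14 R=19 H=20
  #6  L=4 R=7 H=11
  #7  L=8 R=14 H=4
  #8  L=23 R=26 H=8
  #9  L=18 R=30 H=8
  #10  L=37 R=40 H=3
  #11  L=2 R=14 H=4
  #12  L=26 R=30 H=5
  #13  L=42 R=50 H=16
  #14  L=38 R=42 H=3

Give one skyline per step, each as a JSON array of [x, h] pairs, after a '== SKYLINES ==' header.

== SKYLINES ==
[[18,17],[30,0]]
[[6,3],[18,17],[30,0]]
[[5,6],[14,3],[18,17],[30,0]]
[[5,6],[14,3],[18,17],[30,0]]
[[5,6],[14,20],[19,17],[30,0]]
[[4,11],[7,6],[14,20],[19,17],[30,0]]
[[4,11],[7,6],[14,20],[19,17],[30,0]]
[[4,11],[7,6],[14,20],[19,17],[30,0]]
[[4,11],[7,6],[14,20],[19,17],[30,0]]
[[4,11],[7,6],[14,20],[19,17],[30,0],[37,3],[40,0]]
[[2,4],[4,11],[7,6],[14,20],[19,17],[30,0],[37,3],[40,0]]
[[2,4],[4,11],[7,6],[14,20],[19,17],[30,0],[37,3],[40,0]]
[[2,4],[4,11],[7,6],[14,20],[19,17],[30,0],[37,3],[40,0],[42,16],[50,0]]
[[2,4],[4,11],[7,6],[14,20],[19,17],[30,0],[37,3],[42,16],[50,0]]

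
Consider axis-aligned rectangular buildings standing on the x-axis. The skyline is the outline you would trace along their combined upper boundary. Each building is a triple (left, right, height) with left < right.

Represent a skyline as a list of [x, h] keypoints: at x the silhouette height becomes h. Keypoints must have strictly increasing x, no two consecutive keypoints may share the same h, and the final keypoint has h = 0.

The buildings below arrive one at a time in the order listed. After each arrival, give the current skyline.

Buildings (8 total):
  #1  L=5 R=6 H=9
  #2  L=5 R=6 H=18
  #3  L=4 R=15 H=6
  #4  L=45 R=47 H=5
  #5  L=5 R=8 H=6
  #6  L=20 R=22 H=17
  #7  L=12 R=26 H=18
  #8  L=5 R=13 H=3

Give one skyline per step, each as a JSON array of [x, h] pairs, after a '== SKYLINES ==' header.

== SKYLINES ==
[[5,9],[6,0]]
[[5,18],[6,0]]
[[4,6],[5,18],[6,6],[15,0]]
[[4,6],[5,18],[6,6],[15,0],[45,5],[47,0]]
[[4,6],[5,18],[6,6],[15,0],[45,5],[47,0]]
[[4,6],[5,18],[6,6],[15,0],[20,17],[22,0],[45,5],[47,0]]
[[4,6],[5,18],[6,6],[12,18],[26,0],[45,5],[47,0]]
[[4,6],[5,18],[6,6],[12,18],[26,0],[45,5],[47,0]]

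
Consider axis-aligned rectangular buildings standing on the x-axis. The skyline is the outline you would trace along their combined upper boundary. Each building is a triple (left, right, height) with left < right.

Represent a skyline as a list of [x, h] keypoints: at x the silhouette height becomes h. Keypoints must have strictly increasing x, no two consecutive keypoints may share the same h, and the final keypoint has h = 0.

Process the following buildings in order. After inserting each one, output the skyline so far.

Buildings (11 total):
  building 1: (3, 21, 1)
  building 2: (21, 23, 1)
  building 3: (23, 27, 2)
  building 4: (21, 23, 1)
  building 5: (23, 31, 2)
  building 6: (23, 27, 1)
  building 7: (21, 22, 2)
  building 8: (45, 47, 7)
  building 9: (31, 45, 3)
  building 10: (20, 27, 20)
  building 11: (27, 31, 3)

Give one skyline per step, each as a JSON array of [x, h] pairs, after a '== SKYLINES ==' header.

== SKYLINES ==
[[3,1],[21,0]]
[[3,1],[23,0]]
[[3,1],[23,2],[27,0]]
[[3,1],[23,2],[27,0]]
[[3,1],[23,2],[31,0]]
[[3,1],[23,2],[31,0]]
[[3,1],[21,2],[22,1],[23,2],[31,0]]
[[3,1],[21,2],[22,1],[23,2],[31,0],[45,7],[47,0]]
[[3,1],[21,2],[22,1],[23,2],[31,3],[45,7],[47,0]]
[[3,1],[20,20],[27,2],[31,3],[45,7],[47,0]]
[[3,1],[20,20],[27,3],[45,7],[47,0]]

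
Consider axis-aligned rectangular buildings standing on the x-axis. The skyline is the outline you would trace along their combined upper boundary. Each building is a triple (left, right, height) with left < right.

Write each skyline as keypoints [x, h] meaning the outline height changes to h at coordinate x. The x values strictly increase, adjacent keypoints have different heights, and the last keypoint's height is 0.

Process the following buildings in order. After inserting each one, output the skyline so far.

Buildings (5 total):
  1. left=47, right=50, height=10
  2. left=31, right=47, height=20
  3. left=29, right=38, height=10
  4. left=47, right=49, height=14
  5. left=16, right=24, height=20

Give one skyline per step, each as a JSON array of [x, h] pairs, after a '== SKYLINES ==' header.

== SKYLINES ==
[[47,10],[50,0]]
[[31,20],[47,10],[50,0]]
[[29,10],[31,20],[47,10],[50,0]]
[[29,10],[31,20],[47,14],[49,10],[50,0]]
[[16,20],[24,0],[29,10],[31,20],[47,14],[49,10],[50,0]]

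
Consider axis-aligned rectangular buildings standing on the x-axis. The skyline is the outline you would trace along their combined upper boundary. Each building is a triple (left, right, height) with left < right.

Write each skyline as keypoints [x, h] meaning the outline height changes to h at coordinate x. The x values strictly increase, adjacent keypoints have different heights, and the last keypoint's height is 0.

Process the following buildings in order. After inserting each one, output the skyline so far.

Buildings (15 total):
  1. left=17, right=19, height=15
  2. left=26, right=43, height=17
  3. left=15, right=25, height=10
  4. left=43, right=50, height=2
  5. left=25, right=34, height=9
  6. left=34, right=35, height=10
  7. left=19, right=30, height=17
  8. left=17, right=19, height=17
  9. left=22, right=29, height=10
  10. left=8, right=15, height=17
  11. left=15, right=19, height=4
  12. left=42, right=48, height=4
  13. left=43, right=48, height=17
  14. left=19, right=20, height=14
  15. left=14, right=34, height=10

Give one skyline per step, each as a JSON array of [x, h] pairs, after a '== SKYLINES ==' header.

== SKYLINES ==
[[17,15],[19,0]]
[[17,15],[19,0],[26,17],[43,0]]
[[15,10],[17,15],[19,10],[25,0],[26,17],[43,0]]
[[15,10],[17,15],[19,10],[25,0],[26,17],[43,2],[50,0]]
[[15,10],[17,15],[19,10],[25,9],[26,17],[43,2],[50,0]]
[[15,10],[17,15],[19,10],[25,9],[26,17],[43,2],[50,0]]
[[15,10],[17,15],[19,17],[43,2],[50,0]]
[[15,10],[17,17],[43,2],[50,0]]
[[15,10],[17,17],[43,2],[50,0]]
[[8,17],[15,10],[17,17],[43,2],[50,0]]
[[8,17],[15,10],[17,17],[43,2],[50,0]]
[[8,17],[15,10],[17,17],[43,4],[48,2],[50,0]]
[[8,17],[15,10],[17,17],[48,2],[50,0]]
[[8,17],[15,10],[17,17],[48,2],[50,0]]
[[8,17],[15,10],[17,17],[48,2],[50,0]]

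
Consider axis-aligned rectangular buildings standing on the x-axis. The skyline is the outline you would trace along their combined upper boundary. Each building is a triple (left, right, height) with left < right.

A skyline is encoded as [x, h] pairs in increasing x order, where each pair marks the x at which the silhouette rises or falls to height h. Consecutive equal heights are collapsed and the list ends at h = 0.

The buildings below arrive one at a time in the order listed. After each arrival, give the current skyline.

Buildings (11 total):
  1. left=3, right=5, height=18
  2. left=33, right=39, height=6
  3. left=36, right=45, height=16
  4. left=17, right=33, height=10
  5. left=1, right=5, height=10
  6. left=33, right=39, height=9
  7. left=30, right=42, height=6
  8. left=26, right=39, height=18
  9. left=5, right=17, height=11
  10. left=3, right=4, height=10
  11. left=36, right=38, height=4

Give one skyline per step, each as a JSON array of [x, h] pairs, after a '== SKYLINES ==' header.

== SKYLINES ==
[[3,18],[5,0]]
[[3,18],[5,0],[33,6],[39,0]]
[[3,18],[5,0],[33,6],[36,16],[45,0]]
[[3,18],[5,0],[17,10],[33,6],[36,16],[45,0]]
[[1,10],[3,18],[5,0],[17,10],[33,6],[36,16],[45,0]]
[[1,10],[3,18],[5,0],[17,10],[33,9],[36,16],[45,0]]
[[1,10],[3,18],[5,0],[17,10],[33,9],[36,16],[45,0]]
[[1,10],[3,18],[5,0],[17,10],[26,18],[39,16],[45,0]]
[[1,10],[3,18],[5,11],[17,10],[26,18],[39,16],[45,0]]
[[1,10],[3,18],[5,11],[17,10],[26,18],[39,16],[45,0]]
[[1,10],[3,18],[5,11],[17,10],[26,18],[39,16],[45,0]]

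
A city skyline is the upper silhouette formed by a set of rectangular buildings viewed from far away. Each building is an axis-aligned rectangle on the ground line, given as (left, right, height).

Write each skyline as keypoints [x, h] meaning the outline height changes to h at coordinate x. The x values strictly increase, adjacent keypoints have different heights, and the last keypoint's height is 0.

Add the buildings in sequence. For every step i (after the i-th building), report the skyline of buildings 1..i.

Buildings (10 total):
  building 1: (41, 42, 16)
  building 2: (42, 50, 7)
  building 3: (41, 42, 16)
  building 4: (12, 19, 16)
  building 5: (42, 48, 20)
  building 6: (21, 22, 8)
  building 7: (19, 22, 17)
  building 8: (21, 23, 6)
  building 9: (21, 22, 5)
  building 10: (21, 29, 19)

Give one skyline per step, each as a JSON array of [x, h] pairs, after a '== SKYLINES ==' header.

== SKYLINES ==
[[41,16],[42,0]]
[[41,16],[42,7],[50,0]]
[[41,16],[42,7],[50,0]]
[[12,16],[19,0],[41,16],[42,7],[50,0]]
[[12,16],[19,0],[41,16],[42,20],[48,7],[50,0]]
[[12,16],[19,0],[21,8],[22,0],[41,16],[42,20],[48,7],[50,0]]
[[12,16],[19,17],[22,0],[41,16],[42,20],[48,7],[50,0]]
[[12,16],[19,17],[22,6],[23,0],[41,16],[42,20],[48,7],[50,0]]
[[12,16],[19,17],[22,6],[23,0],[41,16],[42,20],[48,7],[50,0]]
[[12,16],[19,17],[21,19],[29,0],[41,16],[42,20],[48,7],[50,0]]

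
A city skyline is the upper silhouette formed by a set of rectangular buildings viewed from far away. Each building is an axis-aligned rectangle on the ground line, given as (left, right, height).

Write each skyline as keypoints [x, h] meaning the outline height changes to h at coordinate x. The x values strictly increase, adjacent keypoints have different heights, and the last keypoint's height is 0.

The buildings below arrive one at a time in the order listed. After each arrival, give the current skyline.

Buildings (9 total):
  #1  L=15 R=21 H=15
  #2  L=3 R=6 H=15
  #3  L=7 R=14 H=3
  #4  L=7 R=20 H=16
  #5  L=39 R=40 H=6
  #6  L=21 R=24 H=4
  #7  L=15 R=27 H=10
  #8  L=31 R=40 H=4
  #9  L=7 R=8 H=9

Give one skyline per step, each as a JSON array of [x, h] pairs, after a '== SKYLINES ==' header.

== SKYLINES ==
[[15,15],[21,0]]
[[3,15],[6,0],[15,15],[21,0]]
[[3,15],[6,0],[7,3],[14,0],[15,15],[21,0]]
[[3,15],[6,0],[7,16],[20,15],[21,0]]
[[3,15],[6,0],[7,16],[20,15],[21,0],[39,6],[40,0]]
[[3,15],[6,0],[7,16],[20,15],[21,4],[24,0],[39,6],[40,0]]
[[3,15],[6,0],[7,16],[20,15],[21,10],[27,0],[39,6],[40,0]]
[[3,15],[6,0],[7,16],[20,15],[21,10],[27,0],[31,4],[39,6],[40,0]]
[[3,15],[6,0],[7,16],[20,15],[21,10],[27,0],[31,4],[39,6],[40,0]]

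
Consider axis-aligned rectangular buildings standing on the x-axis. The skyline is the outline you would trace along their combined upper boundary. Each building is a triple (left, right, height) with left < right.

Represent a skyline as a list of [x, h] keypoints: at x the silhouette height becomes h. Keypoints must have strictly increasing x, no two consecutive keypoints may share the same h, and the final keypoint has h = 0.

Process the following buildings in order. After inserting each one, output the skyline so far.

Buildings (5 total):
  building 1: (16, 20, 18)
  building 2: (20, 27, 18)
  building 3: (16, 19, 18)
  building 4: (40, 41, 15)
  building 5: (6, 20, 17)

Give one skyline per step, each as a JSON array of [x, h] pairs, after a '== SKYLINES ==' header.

== SKYLINES ==
[[16,18],[20,0]]
[[16,18],[27,0]]
[[16,18],[27,0]]
[[16,18],[27,0],[40,15],[41,0]]
[[6,17],[16,18],[27,0],[40,15],[41,0]]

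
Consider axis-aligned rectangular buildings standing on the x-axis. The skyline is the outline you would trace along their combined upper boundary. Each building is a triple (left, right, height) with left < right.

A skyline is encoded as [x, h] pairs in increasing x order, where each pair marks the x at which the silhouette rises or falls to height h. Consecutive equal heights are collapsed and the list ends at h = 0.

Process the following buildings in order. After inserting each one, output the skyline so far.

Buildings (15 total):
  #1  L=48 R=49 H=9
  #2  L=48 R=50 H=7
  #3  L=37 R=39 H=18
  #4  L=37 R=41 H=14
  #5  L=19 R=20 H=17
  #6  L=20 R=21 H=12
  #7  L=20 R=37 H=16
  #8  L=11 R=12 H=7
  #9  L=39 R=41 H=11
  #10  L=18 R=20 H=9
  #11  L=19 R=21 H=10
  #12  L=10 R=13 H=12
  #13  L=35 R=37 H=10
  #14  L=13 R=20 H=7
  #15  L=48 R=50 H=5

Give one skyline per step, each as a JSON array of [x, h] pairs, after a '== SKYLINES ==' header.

== SKYLINES ==
[[48,9],[49,0]]
[[48,9],[49,7],[50,0]]
[[37,18],[39,0],[48,9],[49,7],[50,0]]
[[37,18],[39,14],[41,0],[48,9],[49,7],[50,0]]
[[19,17],[20,0],[37,18],[39,14],[41,0],[48,9],[49,7],[50,0]]
[[19,17],[20,12],[21,0],[37,18],[39,14],[41,0],[48,9],[49,7],[50,0]]
[[19,17],[20,16],[37,18],[39,14],[41,0],[48,9],[49,7],[50,0]]
[[11,7],[12,0],[19,17],[20,16],[37,18],[39,14],[41,0],[48,9],[49,7],[50,0]]
[[11,7],[12,0],[19,17],[20,16],[37,18],[39,14],[41,0],[48,9],[49,7],[50,0]]
[[11,7],[12,0],[18,9],[19,17],[20,16],[37,18],[39,14],[41,0],[48,9],[49,7],[50,0]]
[[11,7],[12,0],[18,9],[19,17],[20,16],[37,18],[39,14],[41,0],[48,9],[49,7],[50,0]]
[[10,12],[13,0],[18,9],[19,17],[20,16],[37,18],[39,14],[41,0],[48,9],[49,7],[50,0]]
[[10,12],[13,0],[18,9],[19,17],[20,16],[37,18],[39,14],[41,0],[48,9],[49,7],[50,0]]
[[10,12],[13,7],[18,9],[19,17],[20,16],[37,18],[39,14],[41,0],[48,9],[49,7],[50,0]]
[[10,12],[13,7],[18,9],[19,17],[20,16],[37,18],[39,14],[41,0],[48,9],[49,7],[50,0]]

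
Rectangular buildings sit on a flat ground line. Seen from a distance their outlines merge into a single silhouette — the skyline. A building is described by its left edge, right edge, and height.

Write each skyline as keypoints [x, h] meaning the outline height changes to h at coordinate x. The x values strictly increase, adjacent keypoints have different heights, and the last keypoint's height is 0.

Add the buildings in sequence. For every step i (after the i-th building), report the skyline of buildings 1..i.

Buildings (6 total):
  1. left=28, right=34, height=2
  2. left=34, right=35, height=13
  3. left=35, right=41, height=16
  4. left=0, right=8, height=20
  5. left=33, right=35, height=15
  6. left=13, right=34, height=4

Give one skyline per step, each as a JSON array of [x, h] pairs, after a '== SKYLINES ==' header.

== SKYLINES ==
[[28,2],[34,0]]
[[28,2],[34,13],[35,0]]
[[28,2],[34,13],[35,16],[41,0]]
[[0,20],[8,0],[28,2],[34,13],[35,16],[41,0]]
[[0,20],[8,0],[28,2],[33,15],[35,16],[41,0]]
[[0,20],[8,0],[13,4],[33,15],[35,16],[41,0]]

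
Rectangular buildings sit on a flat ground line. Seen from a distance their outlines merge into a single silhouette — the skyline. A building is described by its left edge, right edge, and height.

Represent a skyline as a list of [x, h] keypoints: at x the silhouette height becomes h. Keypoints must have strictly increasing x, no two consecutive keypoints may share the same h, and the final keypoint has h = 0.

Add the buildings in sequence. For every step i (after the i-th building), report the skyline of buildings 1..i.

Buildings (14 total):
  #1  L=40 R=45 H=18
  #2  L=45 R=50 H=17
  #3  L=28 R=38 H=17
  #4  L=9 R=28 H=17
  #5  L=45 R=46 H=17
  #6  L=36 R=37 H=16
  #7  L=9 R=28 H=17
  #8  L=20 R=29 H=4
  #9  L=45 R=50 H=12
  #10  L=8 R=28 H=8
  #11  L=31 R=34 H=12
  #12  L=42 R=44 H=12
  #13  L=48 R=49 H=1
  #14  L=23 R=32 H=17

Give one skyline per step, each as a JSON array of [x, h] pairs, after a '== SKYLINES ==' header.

== SKYLINES ==
[[40,18],[45,0]]
[[40,18],[45,17],[50,0]]
[[28,17],[38,0],[40,18],[45,17],[50,0]]
[[9,17],[38,0],[40,18],[45,17],[50,0]]
[[9,17],[38,0],[40,18],[45,17],[50,0]]
[[9,17],[38,0],[40,18],[45,17],[50,0]]
[[9,17],[38,0],[40,18],[45,17],[50,0]]
[[9,17],[38,0],[40,18],[45,17],[50,0]]
[[9,17],[38,0],[40,18],[45,17],[50,0]]
[[8,8],[9,17],[38,0],[40,18],[45,17],[50,0]]
[[8,8],[9,17],[38,0],[40,18],[45,17],[50,0]]
[[8,8],[9,17],[38,0],[40,18],[45,17],[50,0]]
[[8,8],[9,17],[38,0],[40,18],[45,17],[50,0]]
[[8,8],[9,17],[38,0],[40,18],[45,17],[50,0]]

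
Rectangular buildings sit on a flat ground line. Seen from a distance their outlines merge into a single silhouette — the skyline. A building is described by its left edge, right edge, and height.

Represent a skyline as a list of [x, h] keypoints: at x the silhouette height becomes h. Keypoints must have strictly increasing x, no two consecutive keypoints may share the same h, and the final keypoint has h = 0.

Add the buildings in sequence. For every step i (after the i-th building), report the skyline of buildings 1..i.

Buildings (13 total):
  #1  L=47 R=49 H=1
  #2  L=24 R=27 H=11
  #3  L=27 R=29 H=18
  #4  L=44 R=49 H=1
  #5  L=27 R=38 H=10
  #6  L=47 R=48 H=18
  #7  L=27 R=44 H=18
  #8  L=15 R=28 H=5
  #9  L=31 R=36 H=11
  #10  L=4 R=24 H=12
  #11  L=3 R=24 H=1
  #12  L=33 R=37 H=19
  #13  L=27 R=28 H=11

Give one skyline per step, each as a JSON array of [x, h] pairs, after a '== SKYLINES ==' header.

== SKYLINES ==
[[47,1],[49,0]]
[[24,11],[27,0],[47,1],[49,0]]
[[24,11],[27,18],[29,0],[47,1],[49,0]]
[[24,11],[27,18],[29,0],[44,1],[49,0]]
[[24,11],[27,18],[29,10],[38,0],[44,1],[49,0]]
[[24,11],[27,18],[29,10],[38,0],[44,1],[47,18],[48,1],[49,0]]
[[24,11],[27,18],[44,1],[47,18],[48,1],[49,0]]
[[15,5],[24,11],[27,18],[44,1],[47,18],[48,1],[49,0]]
[[15,5],[24,11],[27,18],[44,1],[47,18],[48,1],[49,0]]
[[4,12],[24,11],[27,18],[44,1],[47,18],[48,1],[49,0]]
[[3,1],[4,12],[24,11],[27,18],[44,1],[47,18],[48,1],[49,0]]
[[3,1],[4,12],[24,11],[27,18],[33,19],[37,18],[44,1],[47,18],[48,1],[49,0]]
[[3,1],[4,12],[24,11],[27,18],[33,19],[37,18],[44,1],[47,18],[48,1],[49,0]]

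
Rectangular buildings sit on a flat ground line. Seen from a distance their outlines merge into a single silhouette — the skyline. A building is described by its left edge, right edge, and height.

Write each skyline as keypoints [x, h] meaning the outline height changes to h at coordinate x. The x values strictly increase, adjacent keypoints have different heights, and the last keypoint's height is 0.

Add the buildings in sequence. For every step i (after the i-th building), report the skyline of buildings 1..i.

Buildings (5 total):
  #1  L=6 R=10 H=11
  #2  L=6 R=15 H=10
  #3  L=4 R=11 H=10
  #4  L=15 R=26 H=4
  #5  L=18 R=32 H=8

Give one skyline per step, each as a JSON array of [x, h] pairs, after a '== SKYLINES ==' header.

== SKYLINES ==
[[6,11],[10,0]]
[[6,11],[10,10],[15,0]]
[[4,10],[6,11],[10,10],[15,0]]
[[4,10],[6,11],[10,10],[15,4],[26,0]]
[[4,10],[6,11],[10,10],[15,4],[18,8],[32,0]]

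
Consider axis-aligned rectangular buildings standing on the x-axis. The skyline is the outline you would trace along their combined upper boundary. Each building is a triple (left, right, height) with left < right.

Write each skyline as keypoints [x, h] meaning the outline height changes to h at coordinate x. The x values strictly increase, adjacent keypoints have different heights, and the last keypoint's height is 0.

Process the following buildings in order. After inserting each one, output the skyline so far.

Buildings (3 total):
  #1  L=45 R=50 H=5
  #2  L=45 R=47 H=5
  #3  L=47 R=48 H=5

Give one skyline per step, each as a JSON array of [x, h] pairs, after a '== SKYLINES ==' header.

== SKYLINES ==
[[45,5],[50,0]]
[[45,5],[50,0]]
[[45,5],[50,0]]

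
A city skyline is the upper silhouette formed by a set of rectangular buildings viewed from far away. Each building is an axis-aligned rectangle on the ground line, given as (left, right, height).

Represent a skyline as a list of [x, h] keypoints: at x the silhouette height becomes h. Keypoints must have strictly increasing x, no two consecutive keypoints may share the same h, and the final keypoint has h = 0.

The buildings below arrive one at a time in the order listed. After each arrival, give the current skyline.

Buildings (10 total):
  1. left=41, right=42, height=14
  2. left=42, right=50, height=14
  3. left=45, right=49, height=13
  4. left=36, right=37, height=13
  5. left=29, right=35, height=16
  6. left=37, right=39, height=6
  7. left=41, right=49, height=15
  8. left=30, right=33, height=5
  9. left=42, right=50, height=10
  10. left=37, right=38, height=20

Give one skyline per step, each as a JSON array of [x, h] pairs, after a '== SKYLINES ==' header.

== SKYLINES ==
[[41,14],[42,0]]
[[41,14],[50,0]]
[[41,14],[50,0]]
[[36,13],[37,0],[41,14],[50,0]]
[[29,16],[35,0],[36,13],[37,0],[41,14],[50,0]]
[[29,16],[35,0],[36,13],[37,6],[39,0],[41,14],[50,0]]
[[29,16],[35,0],[36,13],[37,6],[39,0],[41,15],[49,14],[50,0]]
[[29,16],[35,0],[36,13],[37,6],[39,0],[41,15],[49,14],[50,0]]
[[29,16],[35,0],[36,13],[37,6],[39,0],[41,15],[49,14],[50,0]]
[[29,16],[35,0],[36,13],[37,20],[38,6],[39,0],[41,15],[49,14],[50,0]]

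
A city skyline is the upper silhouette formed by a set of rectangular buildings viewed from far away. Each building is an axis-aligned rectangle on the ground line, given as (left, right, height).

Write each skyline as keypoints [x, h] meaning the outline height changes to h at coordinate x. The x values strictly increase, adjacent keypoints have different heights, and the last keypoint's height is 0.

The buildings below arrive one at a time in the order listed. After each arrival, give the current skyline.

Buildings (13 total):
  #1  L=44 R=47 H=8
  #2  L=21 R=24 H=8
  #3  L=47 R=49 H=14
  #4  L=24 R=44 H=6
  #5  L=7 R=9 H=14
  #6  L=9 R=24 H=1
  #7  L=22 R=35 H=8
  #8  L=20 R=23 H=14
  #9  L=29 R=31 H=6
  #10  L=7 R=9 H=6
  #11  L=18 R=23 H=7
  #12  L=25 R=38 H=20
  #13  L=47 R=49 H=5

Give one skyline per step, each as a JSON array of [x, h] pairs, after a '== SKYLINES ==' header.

== SKYLINES ==
[[44,8],[47,0]]
[[21,8],[24,0],[44,8],[47,0]]
[[21,8],[24,0],[44,8],[47,14],[49,0]]
[[21,8],[24,6],[44,8],[47,14],[49,0]]
[[7,14],[9,0],[21,8],[24,6],[44,8],[47,14],[49,0]]
[[7,14],[9,1],[21,8],[24,6],[44,8],[47,14],[49,0]]
[[7,14],[9,1],[21,8],[35,6],[44,8],[47,14],[49,0]]
[[7,14],[9,1],[20,14],[23,8],[35,6],[44,8],[47,14],[49,0]]
[[7,14],[9,1],[20,14],[23,8],[35,6],[44,8],[47,14],[49,0]]
[[7,14],[9,1],[20,14],[23,8],[35,6],[44,8],[47,14],[49,0]]
[[7,14],[9,1],[18,7],[20,14],[23,8],[35,6],[44,8],[47,14],[49,0]]
[[7,14],[9,1],[18,7],[20,14],[23,8],[25,20],[38,6],[44,8],[47,14],[49,0]]
[[7,14],[9,1],[18,7],[20,14],[23,8],[25,20],[38,6],[44,8],[47,14],[49,0]]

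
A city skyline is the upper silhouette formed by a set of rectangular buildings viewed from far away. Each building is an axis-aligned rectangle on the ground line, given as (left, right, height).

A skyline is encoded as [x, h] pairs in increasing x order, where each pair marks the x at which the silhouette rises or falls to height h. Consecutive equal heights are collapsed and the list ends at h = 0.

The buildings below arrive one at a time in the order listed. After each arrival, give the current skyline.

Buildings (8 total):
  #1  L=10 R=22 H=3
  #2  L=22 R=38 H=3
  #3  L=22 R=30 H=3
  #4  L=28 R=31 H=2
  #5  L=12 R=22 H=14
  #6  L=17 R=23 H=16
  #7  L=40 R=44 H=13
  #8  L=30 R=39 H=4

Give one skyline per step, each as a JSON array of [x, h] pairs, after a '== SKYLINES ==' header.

== SKYLINES ==
[[10,3],[22,0]]
[[10,3],[38,0]]
[[10,3],[38,0]]
[[10,3],[38,0]]
[[10,3],[12,14],[22,3],[38,0]]
[[10,3],[12,14],[17,16],[23,3],[38,0]]
[[10,3],[12,14],[17,16],[23,3],[38,0],[40,13],[44,0]]
[[10,3],[12,14],[17,16],[23,3],[30,4],[39,0],[40,13],[44,0]]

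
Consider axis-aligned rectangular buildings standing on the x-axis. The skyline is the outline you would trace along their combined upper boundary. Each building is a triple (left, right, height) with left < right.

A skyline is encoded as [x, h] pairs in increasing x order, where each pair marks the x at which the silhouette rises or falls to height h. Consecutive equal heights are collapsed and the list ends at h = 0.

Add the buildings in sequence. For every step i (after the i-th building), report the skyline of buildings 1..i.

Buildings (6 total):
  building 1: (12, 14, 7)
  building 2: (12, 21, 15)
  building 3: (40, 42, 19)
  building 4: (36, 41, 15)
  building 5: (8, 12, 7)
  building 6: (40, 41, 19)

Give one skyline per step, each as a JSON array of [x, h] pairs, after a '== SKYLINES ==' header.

== SKYLINES ==
[[12,7],[14,0]]
[[12,15],[21,0]]
[[12,15],[21,0],[40,19],[42,0]]
[[12,15],[21,0],[36,15],[40,19],[42,0]]
[[8,7],[12,15],[21,0],[36,15],[40,19],[42,0]]
[[8,7],[12,15],[21,0],[36,15],[40,19],[42,0]]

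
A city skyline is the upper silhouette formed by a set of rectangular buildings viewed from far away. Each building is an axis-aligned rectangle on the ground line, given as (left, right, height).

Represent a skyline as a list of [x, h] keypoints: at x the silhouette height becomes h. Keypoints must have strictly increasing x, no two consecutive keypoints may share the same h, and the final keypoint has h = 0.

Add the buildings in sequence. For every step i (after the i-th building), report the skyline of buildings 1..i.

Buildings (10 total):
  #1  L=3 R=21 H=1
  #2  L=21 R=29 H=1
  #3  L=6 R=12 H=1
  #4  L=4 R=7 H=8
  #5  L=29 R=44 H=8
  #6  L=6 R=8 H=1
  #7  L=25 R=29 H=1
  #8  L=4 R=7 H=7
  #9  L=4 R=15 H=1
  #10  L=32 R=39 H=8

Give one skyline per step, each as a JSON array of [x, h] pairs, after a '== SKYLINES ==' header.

== SKYLINES ==
[[3,1],[21,0]]
[[3,1],[29,0]]
[[3,1],[29,0]]
[[3,1],[4,8],[7,1],[29,0]]
[[3,1],[4,8],[7,1],[29,8],[44,0]]
[[3,1],[4,8],[7,1],[29,8],[44,0]]
[[3,1],[4,8],[7,1],[29,8],[44,0]]
[[3,1],[4,8],[7,1],[29,8],[44,0]]
[[3,1],[4,8],[7,1],[29,8],[44,0]]
[[3,1],[4,8],[7,1],[29,8],[44,0]]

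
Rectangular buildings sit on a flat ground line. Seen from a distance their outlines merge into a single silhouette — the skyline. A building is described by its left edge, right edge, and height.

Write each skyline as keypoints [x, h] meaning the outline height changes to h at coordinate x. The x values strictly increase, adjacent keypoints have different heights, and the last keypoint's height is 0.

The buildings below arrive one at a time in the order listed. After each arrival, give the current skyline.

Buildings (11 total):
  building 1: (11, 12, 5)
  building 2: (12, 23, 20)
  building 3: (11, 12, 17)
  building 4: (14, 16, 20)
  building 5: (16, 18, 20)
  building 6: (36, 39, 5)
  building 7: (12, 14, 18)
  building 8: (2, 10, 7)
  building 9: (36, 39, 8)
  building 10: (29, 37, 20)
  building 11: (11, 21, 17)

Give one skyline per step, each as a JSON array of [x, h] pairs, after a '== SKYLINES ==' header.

== SKYLINES ==
[[11,5],[12,0]]
[[11,5],[12,20],[23,0]]
[[11,17],[12,20],[23,0]]
[[11,17],[12,20],[23,0]]
[[11,17],[12,20],[23,0]]
[[11,17],[12,20],[23,0],[36,5],[39,0]]
[[11,17],[12,20],[23,0],[36,5],[39,0]]
[[2,7],[10,0],[11,17],[12,20],[23,0],[36,5],[39,0]]
[[2,7],[10,0],[11,17],[12,20],[23,0],[36,8],[39,0]]
[[2,7],[10,0],[11,17],[12,20],[23,0],[29,20],[37,8],[39,0]]
[[2,7],[10,0],[11,17],[12,20],[23,0],[29,20],[37,8],[39,0]]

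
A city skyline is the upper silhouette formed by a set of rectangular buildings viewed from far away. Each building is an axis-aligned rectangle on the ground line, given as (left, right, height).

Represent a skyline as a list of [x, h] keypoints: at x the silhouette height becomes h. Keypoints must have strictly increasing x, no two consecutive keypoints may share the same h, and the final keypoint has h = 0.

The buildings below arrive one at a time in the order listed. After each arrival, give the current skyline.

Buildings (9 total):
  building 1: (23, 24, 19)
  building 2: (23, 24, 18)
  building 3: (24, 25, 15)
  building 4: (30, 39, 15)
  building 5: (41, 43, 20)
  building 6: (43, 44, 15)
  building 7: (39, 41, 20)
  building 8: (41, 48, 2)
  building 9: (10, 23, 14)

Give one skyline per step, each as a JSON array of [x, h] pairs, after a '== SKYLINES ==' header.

== SKYLINES ==
[[23,19],[24,0]]
[[23,19],[24,0]]
[[23,19],[24,15],[25,0]]
[[23,19],[24,15],[25,0],[30,15],[39,0]]
[[23,19],[24,15],[25,0],[30,15],[39,0],[41,20],[43,0]]
[[23,19],[24,15],[25,0],[30,15],[39,0],[41,20],[43,15],[44,0]]
[[23,19],[24,15],[25,0],[30,15],[39,20],[43,15],[44,0]]
[[23,19],[24,15],[25,0],[30,15],[39,20],[43,15],[44,2],[48,0]]
[[10,14],[23,19],[24,15],[25,0],[30,15],[39,20],[43,15],[44,2],[48,0]]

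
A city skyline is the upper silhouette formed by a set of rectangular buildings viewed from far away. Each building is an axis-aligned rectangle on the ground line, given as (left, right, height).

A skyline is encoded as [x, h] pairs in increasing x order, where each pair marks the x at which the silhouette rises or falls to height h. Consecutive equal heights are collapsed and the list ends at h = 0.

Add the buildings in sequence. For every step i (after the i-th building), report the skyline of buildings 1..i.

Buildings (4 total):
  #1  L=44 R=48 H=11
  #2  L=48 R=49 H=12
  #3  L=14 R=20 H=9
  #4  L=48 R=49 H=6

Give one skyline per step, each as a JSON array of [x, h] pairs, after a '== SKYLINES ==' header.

== SKYLINES ==
[[44,11],[48,0]]
[[44,11],[48,12],[49,0]]
[[14,9],[20,0],[44,11],[48,12],[49,0]]
[[14,9],[20,0],[44,11],[48,12],[49,0]]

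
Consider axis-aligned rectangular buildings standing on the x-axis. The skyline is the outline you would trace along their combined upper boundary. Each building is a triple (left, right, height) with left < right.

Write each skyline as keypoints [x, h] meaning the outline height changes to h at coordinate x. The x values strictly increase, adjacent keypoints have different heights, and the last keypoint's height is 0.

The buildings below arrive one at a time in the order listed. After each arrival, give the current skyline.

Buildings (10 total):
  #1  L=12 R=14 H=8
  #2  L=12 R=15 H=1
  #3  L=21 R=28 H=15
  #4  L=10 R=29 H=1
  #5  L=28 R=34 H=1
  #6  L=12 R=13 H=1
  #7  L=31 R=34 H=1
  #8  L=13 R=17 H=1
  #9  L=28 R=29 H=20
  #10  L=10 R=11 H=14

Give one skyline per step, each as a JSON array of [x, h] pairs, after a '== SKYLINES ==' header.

== SKYLINES ==
[[12,8],[14,0]]
[[12,8],[14,1],[15,0]]
[[12,8],[14,1],[15,0],[21,15],[28,0]]
[[10,1],[12,8],[14,1],[21,15],[28,1],[29,0]]
[[10,1],[12,8],[14,1],[21,15],[28,1],[34,0]]
[[10,1],[12,8],[14,1],[21,15],[28,1],[34,0]]
[[10,1],[12,8],[14,1],[21,15],[28,1],[34,0]]
[[10,1],[12,8],[14,1],[21,15],[28,1],[34,0]]
[[10,1],[12,8],[14,1],[21,15],[28,20],[29,1],[34,0]]
[[10,14],[11,1],[12,8],[14,1],[21,15],[28,20],[29,1],[34,0]]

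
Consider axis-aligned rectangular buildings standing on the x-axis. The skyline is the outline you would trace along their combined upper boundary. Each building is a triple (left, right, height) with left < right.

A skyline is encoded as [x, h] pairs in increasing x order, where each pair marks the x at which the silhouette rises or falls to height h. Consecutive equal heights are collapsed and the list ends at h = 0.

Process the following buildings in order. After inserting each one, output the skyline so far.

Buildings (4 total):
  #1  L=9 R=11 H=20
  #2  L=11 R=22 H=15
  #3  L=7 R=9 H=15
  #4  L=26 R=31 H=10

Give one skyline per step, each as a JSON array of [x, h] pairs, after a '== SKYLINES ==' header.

== SKYLINES ==
[[9,20],[11,0]]
[[9,20],[11,15],[22,0]]
[[7,15],[9,20],[11,15],[22,0]]
[[7,15],[9,20],[11,15],[22,0],[26,10],[31,0]]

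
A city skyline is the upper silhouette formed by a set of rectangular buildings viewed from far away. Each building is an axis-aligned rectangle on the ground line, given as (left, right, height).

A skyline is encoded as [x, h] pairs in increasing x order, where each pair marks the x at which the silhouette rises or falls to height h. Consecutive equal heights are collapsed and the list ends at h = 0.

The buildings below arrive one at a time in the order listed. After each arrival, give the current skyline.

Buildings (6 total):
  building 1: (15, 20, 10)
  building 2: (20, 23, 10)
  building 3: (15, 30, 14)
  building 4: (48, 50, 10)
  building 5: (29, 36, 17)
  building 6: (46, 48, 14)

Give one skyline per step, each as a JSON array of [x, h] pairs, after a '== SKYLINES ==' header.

== SKYLINES ==
[[15,10],[20,0]]
[[15,10],[23,0]]
[[15,14],[30,0]]
[[15,14],[30,0],[48,10],[50,0]]
[[15,14],[29,17],[36,0],[48,10],[50,0]]
[[15,14],[29,17],[36,0],[46,14],[48,10],[50,0]]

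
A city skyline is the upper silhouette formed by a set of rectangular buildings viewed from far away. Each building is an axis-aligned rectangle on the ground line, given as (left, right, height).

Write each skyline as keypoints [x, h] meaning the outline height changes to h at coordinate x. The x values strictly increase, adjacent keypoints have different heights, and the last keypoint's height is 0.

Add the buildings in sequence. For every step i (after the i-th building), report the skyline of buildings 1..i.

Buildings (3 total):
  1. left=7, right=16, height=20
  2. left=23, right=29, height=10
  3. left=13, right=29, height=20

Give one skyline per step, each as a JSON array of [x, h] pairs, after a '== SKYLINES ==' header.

== SKYLINES ==
[[7,20],[16,0]]
[[7,20],[16,0],[23,10],[29,0]]
[[7,20],[29,0]]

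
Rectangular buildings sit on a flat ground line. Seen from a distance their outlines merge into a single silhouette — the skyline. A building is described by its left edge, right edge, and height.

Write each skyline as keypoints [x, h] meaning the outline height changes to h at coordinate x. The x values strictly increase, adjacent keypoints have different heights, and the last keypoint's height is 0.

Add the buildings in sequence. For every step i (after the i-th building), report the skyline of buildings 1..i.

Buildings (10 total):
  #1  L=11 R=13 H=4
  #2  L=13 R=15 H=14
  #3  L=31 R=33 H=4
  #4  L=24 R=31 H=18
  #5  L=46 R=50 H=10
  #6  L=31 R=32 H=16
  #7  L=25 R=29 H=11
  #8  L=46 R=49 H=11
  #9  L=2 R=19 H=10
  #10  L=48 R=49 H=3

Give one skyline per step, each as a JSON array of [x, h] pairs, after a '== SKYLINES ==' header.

== SKYLINES ==
[[11,4],[13,0]]
[[11,4],[13,14],[15,0]]
[[11,4],[13,14],[15,0],[31,4],[33,0]]
[[11,4],[13,14],[15,0],[24,18],[31,4],[33,0]]
[[11,4],[13,14],[15,0],[24,18],[31,4],[33,0],[46,10],[50,0]]
[[11,4],[13,14],[15,0],[24,18],[31,16],[32,4],[33,0],[46,10],[50,0]]
[[11,4],[13,14],[15,0],[24,18],[31,16],[32,4],[33,0],[46,10],[50,0]]
[[11,4],[13,14],[15,0],[24,18],[31,16],[32,4],[33,0],[46,11],[49,10],[50,0]]
[[2,10],[13,14],[15,10],[19,0],[24,18],[31,16],[32,4],[33,0],[46,11],[49,10],[50,0]]
[[2,10],[13,14],[15,10],[19,0],[24,18],[31,16],[32,4],[33,0],[46,11],[49,10],[50,0]]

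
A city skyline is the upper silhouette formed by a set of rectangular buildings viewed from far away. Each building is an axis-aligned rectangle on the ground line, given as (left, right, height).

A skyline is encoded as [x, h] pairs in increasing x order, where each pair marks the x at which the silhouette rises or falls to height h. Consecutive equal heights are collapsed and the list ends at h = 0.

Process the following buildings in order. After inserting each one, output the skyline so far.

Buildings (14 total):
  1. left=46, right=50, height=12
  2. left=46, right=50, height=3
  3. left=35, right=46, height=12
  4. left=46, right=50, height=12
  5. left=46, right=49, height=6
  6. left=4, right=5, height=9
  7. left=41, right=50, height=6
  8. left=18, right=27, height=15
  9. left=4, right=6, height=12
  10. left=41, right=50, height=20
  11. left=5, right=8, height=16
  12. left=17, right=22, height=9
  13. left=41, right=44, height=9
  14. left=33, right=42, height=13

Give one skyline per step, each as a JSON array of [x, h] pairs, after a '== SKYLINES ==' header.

== SKYLINES ==
[[46,12],[50,0]]
[[46,12],[50,0]]
[[35,12],[50,0]]
[[35,12],[50,0]]
[[35,12],[50,0]]
[[4,9],[5,0],[35,12],[50,0]]
[[4,9],[5,0],[35,12],[50,0]]
[[4,9],[5,0],[18,15],[27,0],[35,12],[50,0]]
[[4,12],[6,0],[18,15],[27,0],[35,12],[50,0]]
[[4,12],[6,0],[18,15],[27,0],[35,12],[41,20],[50,0]]
[[4,12],[5,16],[8,0],[18,15],[27,0],[35,12],[41,20],[50,0]]
[[4,12],[5,16],[8,0],[17,9],[18,15],[27,0],[35,12],[41,20],[50,0]]
[[4,12],[5,16],[8,0],[17,9],[18,15],[27,0],[35,12],[41,20],[50,0]]
[[4,12],[5,16],[8,0],[17,9],[18,15],[27,0],[33,13],[41,20],[50,0]]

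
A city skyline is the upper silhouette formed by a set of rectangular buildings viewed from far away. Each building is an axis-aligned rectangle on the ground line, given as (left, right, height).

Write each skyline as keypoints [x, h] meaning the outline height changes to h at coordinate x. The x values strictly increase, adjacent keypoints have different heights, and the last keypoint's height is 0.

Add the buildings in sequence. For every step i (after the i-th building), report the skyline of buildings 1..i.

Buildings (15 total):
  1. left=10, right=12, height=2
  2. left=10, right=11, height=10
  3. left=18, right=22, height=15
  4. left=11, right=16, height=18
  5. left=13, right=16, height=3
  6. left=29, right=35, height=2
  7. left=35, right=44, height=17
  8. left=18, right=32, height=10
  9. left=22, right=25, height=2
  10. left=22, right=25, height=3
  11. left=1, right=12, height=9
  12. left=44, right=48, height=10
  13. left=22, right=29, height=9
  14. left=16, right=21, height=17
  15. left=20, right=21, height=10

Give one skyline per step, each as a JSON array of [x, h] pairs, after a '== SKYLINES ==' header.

== SKYLINES ==
[[10,2],[12,0]]
[[10,10],[11,2],[12,0]]
[[10,10],[11,2],[12,0],[18,15],[22,0]]
[[10,10],[11,18],[16,0],[18,15],[22,0]]
[[10,10],[11,18],[16,0],[18,15],[22,0]]
[[10,10],[11,18],[16,0],[18,15],[22,0],[29,2],[35,0]]
[[10,10],[11,18],[16,0],[18,15],[22,0],[29,2],[35,17],[44,0]]
[[10,10],[11,18],[16,0],[18,15],[22,10],[32,2],[35,17],[44,0]]
[[10,10],[11,18],[16,0],[18,15],[22,10],[32,2],[35,17],[44,0]]
[[10,10],[11,18],[16,0],[18,15],[22,10],[32,2],[35,17],[44,0]]
[[1,9],[10,10],[11,18],[16,0],[18,15],[22,10],[32,2],[35,17],[44,0]]
[[1,9],[10,10],[11,18],[16,0],[18,15],[22,10],[32,2],[35,17],[44,10],[48,0]]
[[1,9],[10,10],[11,18],[16,0],[18,15],[22,10],[32,2],[35,17],[44,10],[48,0]]
[[1,9],[10,10],[11,18],[16,17],[21,15],[22,10],[32,2],[35,17],[44,10],[48,0]]
[[1,9],[10,10],[11,18],[16,17],[21,15],[22,10],[32,2],[35,17],[44,10],[48,0]]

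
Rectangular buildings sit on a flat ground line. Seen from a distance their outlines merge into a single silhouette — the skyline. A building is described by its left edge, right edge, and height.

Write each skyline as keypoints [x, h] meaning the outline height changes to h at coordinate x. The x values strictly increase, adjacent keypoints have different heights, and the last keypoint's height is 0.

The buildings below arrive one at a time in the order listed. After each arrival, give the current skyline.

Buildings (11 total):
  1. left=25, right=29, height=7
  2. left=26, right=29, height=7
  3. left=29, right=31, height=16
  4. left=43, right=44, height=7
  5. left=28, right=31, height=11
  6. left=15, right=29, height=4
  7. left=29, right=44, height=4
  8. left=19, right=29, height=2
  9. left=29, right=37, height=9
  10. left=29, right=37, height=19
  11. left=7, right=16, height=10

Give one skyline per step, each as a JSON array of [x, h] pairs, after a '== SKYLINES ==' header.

== SKYLINES ==
[[25,7],[29,0]]
[[25,7],[29,0]]
[[25,7],[29,16],[31,0]]
[[25,7],[29,16],[31,0],[43,7],[44,0]]
[[25,7],[28,11],[29,16],[31,0],[43,7],[44,0]]
[[15,4],[25,7],[28,11],[29,16],[31,0],[43,7],[44,0]]
[[15,4],[25,7],[28,11],[29,16],[31,4],[43,7],[44,0]]
[[15,4],[25,7],[28,11],[29,16],[31,4],[43,7],[44,0]]
[[15,4],[25,7],[28,11],[29,16],[31,9],[37,4],[43,7],[44,0]]
[[15,4],[25,7],[28,11],[29,19],[37,4],[43,7],[44,0]]
[[7,10],[16,4],[25,7],[28,11],[29,19],[37,4],[43,7],[44,0]]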